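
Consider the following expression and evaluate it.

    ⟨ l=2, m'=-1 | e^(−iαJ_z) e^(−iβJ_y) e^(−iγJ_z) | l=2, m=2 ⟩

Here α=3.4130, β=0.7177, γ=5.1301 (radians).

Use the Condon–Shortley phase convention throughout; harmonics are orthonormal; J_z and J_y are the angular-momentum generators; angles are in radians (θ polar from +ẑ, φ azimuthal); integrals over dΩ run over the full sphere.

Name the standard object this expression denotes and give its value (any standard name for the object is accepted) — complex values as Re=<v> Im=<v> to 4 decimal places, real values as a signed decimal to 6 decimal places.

This is a Wigner D-matrix element — the rotation-matrix element ⟨l m'| R(α,β,γ) |l m⟩ in the angular-momentum basis.
First d^2_{-1,2}(β=0.7177), then the phase factors e^{-i(-1)α} and e^{-i(2)γ}:
Half-angle: c=0.936301, s=0.351198. N=√(1·6·24·1)=12.000000
k∈{3} keeps every argument non-negative
  k=3: (−1)^0·12.0000/(6)·0.9363^1·0.3512^3 = +0.081115
d^2_{-1,2}(0.7177) = +0.081115
Attach z-rotation phases: D = e^{-i(-1)(3.4130)}·(+0.081115)·e^{-i(2)(5.1301)} = +0.068551-0.043363i

Wigner D-matrix element, Re=0.0686 Im=-0.0434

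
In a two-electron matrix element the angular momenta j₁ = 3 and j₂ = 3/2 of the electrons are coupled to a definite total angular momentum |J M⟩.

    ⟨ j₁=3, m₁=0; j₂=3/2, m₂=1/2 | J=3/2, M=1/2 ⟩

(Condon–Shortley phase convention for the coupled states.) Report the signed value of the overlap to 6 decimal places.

triangle: 3!×3!×0!/7! = 36/5040
(j±m)!: 3!×3!×2!×1!×2!×1! = 144
prefactor² = (2J+1)×Δ×N² = 144/35
  k=2: +1/(2!×1!×1!×0!×2!×0!) = 1/4
Σ = 1/4  ⇒  CG² = 144/35×(1/4)² = 9/35
CG = +√(9/35) = +0.507093

+√(9/35) = +0.507093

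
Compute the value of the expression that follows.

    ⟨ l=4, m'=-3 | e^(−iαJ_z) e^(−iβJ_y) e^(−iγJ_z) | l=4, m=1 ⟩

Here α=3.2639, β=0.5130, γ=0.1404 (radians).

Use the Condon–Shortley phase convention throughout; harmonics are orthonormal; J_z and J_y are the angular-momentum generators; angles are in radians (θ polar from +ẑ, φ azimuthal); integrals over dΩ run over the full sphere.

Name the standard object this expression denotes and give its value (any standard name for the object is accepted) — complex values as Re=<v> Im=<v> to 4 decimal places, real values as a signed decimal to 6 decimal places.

Wigner D-matrix element, Re=-0.0448 Im=-0.0103

This is a Wigner D-matrix element — the rotation-matrix element ⟨l m'| R(α,β,γ) |l m⟩ in the angular-momentum basis.
D^4_{-3,1}(3.2639,0.5130,0.1404) = e^{-i·-3·3.2639}·d^4_{-3,1}(0.5130)·e^{-i·1·0.1404}. Compute d first:
Half-angle: c=0.967284, s=0.253697. N=√(1·5040·120·6)=1904.940944
The bounds max(0,m−m')=4 and min(l+m,l−m')=5 give 2 terms
  k=4: (−1)^0·1904.9409/(144)·0.9673^4·0.2537^4 = +0.047973
  k=5: (−1)^1·1904.9409/(240)·0.9673^2·0.2537^6 = -0.001980
d^4_{-3,1}(0.5130) = +0.047973 -0.001980 = +0.045993
D = (-0.933436-0.358744i)·(+0.045993)·(+0.990160-0.139939i) = -0.044818-0.010329i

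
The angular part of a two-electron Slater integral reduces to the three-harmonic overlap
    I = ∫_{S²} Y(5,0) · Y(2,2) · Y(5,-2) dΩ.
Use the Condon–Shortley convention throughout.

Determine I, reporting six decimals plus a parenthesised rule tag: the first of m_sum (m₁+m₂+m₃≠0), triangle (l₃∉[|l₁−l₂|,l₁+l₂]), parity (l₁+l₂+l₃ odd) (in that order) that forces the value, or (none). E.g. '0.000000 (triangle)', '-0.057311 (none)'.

m-sum 0 ✓  L=12 even ✓  3≤5≤7 ✓
Π(2lᵢ+1) = 11×5×11 = 605
triangle coeff Δ(5,2,5) = 1/38610
Σ_t [0,2]: t=0:+1/2880 t=1:−1/576 t=2:+1/2880 = -1/960
(3j)²=10/429 [(5 2 5; 0 0 0)], sign=+1
Σ_t [2,2]: t=2:+1/2880 = 1/2880
(3j)²=14/429 [(5 2 5; 0 2 -2)], sign=-1
⇒ 4πI² = 700/1521
I = (-1)√(700/1521/(4π)) = -0.19137248
No selection rule forces the value: the integral is nonzero (none).

-0.191372 (none)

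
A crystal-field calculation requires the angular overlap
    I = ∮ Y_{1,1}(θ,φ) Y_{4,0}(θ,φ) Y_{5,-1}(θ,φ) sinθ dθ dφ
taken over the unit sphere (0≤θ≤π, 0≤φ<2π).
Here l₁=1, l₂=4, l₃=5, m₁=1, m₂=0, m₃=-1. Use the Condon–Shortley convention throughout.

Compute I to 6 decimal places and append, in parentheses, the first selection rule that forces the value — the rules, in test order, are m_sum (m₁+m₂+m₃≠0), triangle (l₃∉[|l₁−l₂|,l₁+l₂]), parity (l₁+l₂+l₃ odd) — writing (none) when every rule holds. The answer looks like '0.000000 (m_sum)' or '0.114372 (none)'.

-0.190188 (none)

m-sum 0 ✓  L=10 even ✓  3≤5≤5 ✓
Π(2lᵢ+1) = 3×9×11 = 297
triangle coeff Δ(1,4,5) = 1/495
Σ_t [0,0]: t=0:+1/576 = 1/576
(3j)²=5/99 [(1 4 5; 0 0 0)], sign=-1
Σ_t [0,0]: t=0:+1/1152 = 1/1152
(3j)²=1/33 [(1 4 5; 1 0 -1)], sign=+1
⇒ 4πI² = 5/11
I = (-1)√(5/11/(4π)) = -0.19018827
No selection rule forces the value: the integral is nonzero (none).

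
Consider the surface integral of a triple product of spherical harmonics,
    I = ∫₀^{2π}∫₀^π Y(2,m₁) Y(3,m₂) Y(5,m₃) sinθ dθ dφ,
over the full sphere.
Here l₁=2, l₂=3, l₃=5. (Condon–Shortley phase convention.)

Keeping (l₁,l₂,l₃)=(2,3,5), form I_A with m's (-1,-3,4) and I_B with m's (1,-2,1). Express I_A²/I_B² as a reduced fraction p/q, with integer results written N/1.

7/2

Shared (l₁,l₂,l₃)=(2,3,5): N and (l;000)² cancel in I_A²/I_B².
A: Δ = 0!·4!·6!/11! = 1/2310; Racah Σ t=0..0: t=0:+1/4320 = 1/4320; ⇒ 3j(2 3 5; -1 -3 4)² = 2/55, sgn -1
B: Δ = 0!·4!·6!/11! = 1/2310; Racah Σ t=0..0: t=0:+1/720 = 1/720; ⇒ 3j(2 3 5; 1 -2 1)² = 4/385, sgn +1
I_A²/I_B² = (2/55)/(4/385) = 7/2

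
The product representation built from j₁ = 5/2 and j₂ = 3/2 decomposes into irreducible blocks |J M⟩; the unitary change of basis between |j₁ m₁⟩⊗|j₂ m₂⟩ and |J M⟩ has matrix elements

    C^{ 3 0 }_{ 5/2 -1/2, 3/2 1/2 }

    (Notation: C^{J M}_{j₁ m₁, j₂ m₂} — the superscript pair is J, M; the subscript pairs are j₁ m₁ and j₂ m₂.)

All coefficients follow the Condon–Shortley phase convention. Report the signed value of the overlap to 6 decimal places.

√[7·1!4!2!/8! · 2!3!2!1!3!3!] = √(36/5)
  +(−1)^0/∏(0,1,3,2,1,0)! = 1/12  (running 1/12)
  +(−1)^1/∏(1,0,2,1,2,1)! = -1/4  (running -1/6)
⟨..|..⟩ = √(36/5)·(-1/6) = -0.447214

−√(1/5) ≈ -0.447214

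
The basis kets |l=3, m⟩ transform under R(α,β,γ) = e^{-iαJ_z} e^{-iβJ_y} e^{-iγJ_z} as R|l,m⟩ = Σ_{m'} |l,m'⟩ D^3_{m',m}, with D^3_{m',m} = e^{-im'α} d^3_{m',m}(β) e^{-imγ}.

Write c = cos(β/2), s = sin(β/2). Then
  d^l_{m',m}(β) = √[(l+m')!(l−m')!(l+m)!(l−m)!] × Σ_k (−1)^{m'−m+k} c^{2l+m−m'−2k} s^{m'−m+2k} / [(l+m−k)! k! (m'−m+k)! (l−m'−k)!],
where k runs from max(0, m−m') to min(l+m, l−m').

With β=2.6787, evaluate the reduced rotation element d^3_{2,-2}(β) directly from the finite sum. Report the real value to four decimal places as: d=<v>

d^3_{2,-2}(β=2.6787) via the finite sum:
With c≡cos(β/2)=0.229386 and s≡sin(β/2)=0.973336, N=[120·1·1·120]^{1/2}=120.000000
k: max(0,(-2)−(2))=0 … min(3+(-2),3−(2))=1
  k=0: (−1)^4·120.0000/(24)·0.2294^2·0.9733^4 = +0.236131
  k=1: (−1)^5·120.0000/(120)·0.2294^0·0.9733^6 = -0.850307
d^3_{2,-2}(2.6787) = +0.236131 -0.850307 = -0.614176

d=-0.6142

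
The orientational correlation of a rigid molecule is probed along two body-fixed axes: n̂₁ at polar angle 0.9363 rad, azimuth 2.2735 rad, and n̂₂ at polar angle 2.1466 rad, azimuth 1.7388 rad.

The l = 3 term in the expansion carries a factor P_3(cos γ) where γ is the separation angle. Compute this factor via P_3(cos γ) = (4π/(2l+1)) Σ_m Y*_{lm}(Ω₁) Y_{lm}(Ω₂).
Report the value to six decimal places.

Addition theorem: P_3(cos γ) = (4π/7) Σ_m Y*_{lm}(Ω₁) Y_{lm}(Ω₂), m = −3…3:
  term(m=-3) = -0.00179 + 0.05363j   from Y*(Ω₁)=0.18724 + 0.11155j, Y(Ω₂)=0.11890 + 0.21558j
  term(m=-2) = -0.07394 - 0.13490j   from Y*(Ω₁)=-0.06469 - 0.38758j, Y(Ω₂)=0.36960 - 0.12908j
  term(m=-1) = 0.02217 + 0.01313j   from Y*(Ω₁)=-0.12732 + 0.15033j, Y(Ω₂)=-0.02187 - 0.12894j
  term(m=+0) = -0.08480 + 0.00000j   from Y*(Ω₁)=-0.27499 + 0.00000j, Y(Ω₂)=0.30836 + 0.00000j
  term(m=+1) = 0.02217 - 0.01313j   from Y*(Ω₁)=0.12732 + 0.15033j, Y(Ω₂)=0.02187 - 0.12894j
  term(m=+2) = -0.07394 + 0.13490j   from Y*(Ω₁)=-0.06469 + 0.38758j, Y(Ω₂)=0.36960 + 0.12908j
  term(m=+3) = -0.00179 - 0.05363j   from Y*(Ω₁)=-0.18724 + 0.11155j, Y(Ω₂)=-0.11890 + 0.21558j
Σ over m = -0.19191 + 0.00000j; ×(4π/7) → -0.34452 + 0.00000j. Real part: -0.344518

-0.344518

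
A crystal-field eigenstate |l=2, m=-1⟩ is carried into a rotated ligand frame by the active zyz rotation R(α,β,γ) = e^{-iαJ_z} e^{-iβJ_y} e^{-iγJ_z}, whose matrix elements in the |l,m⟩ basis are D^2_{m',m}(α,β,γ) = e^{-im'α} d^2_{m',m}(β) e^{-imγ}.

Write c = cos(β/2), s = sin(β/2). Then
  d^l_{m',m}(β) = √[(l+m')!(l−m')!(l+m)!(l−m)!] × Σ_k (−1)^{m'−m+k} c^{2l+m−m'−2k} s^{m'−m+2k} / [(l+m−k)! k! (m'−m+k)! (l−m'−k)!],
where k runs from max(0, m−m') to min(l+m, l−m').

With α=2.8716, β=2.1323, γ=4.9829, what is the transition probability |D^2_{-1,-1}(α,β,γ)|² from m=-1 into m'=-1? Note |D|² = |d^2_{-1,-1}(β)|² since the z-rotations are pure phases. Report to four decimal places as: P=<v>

P=0.2330

First d^2_{-1,-1}(β=2.1323), then the phase factors e^{-i(-1)α} and e^{-i(-1)γ}:
With c≡cos(β/2)=0.483498 and s≡sin(β/2)=0.875346, N=[1·6·1·6]^{1/2}=6.000000
k∈{0,1} keeps every argument non-negative
  k=0: (−1)^0·6.0000/(6)·0.4835^4·0.8753^0 = +0.054649
  k=1: (−1)^1·6.0000/(2)·0.4835^2·0.8753^2 = -0.537365
d^2_{-1,-1}(2.1323) = +0.054649 -0.537365 = -0.482717
|D^2_{-1,-1}|² = |d^2_{-1,-1}(β)|² = (-0.482717)² = 0.233015 (the z-rotation phases have unit modulus)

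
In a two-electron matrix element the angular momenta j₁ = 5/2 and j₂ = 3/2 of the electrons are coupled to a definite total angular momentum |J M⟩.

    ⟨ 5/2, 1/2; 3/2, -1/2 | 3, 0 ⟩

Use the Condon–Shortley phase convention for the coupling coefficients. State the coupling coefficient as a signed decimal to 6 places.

triangle: 1!*4!*2!/8! = 48/40320
(j±m)!: 3!*2!*1!*2!*3!*3! = 864
prefactor² = (2J+1)*Δ*N² = 36/5
  k=0: +1/(0!*1!*2!*1!*2!*1!) = 1/4
  k=1: −1/(1!*0!*1!*0!*3!*2!) = -1/12
Σ = 1/6  ⇒  CG² = 36/5*(1/6)² = 1/5
CG = +√(1/5) = +0.447214

+√(1/5) = +0.447214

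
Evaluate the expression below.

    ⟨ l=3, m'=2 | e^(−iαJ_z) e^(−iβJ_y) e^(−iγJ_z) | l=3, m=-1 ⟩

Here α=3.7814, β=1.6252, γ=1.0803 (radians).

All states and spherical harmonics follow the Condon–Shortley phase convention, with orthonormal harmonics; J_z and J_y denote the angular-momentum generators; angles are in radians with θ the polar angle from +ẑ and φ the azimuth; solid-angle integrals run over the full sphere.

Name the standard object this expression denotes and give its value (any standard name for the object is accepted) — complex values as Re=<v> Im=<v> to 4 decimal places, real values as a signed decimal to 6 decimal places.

Wigner D-matrix element, Re=-0.3414 Im=0.0690

This is a Wigner D-matrix element — the rotation-matrix element ⟨l m'| R(α,β,γ) |l m⟩ in the angular-momentum basis.
Split into d^3_{2,-1}(β=1.6252) × two z-phases.
c=cos(1.625200/2)=0.687613, s=sin(1.625200/2)=0.726077; N=√[120·1·2·24]=75.894664
The bounds max(0,m−m')=0 and min(l+m,l−m')=1 give 2 terms
  k=0: (−1)^3·75.8947/(12)·0.6876^3·0.7261^3 = -0.787066
  k=1: (−1)^4·75.8947/(24)·0.6876^1·0.7261^5 = +0.438792
d^3_{2,-1}(1.6252) = -0.787066 +0.438792 = -0.348274
Phases: e^{-i·(2)·3.7814}=+0.287084-0.957905i, e^{-i·(-1)·1.0803}=+0.471064+0.882099i ⇒ D=-0.341379+0.068957i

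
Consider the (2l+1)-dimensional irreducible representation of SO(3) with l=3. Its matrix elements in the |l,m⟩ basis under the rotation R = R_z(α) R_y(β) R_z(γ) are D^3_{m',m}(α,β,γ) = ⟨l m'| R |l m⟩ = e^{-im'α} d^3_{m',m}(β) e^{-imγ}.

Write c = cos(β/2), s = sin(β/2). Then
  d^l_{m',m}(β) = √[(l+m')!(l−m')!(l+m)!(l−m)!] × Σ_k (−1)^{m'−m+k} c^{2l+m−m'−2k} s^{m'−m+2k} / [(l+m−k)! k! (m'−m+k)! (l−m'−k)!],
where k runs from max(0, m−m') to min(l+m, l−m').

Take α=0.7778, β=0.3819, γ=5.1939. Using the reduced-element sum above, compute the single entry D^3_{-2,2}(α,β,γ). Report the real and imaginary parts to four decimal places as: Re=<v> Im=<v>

Re=-0.0051 Im=-0.0035

First d^3_{-2,2}(β=0.3819), then the phase factors e^{-i(-2)α} and e^{-i(2)γ}:
c=cos(0.381900/2)=0.981824, s=sin(0.381900/2)=0.189792; N=√[1·120·120·1]=120.000000
The bounds max(0,m−m')=4 and min(l+m,l−m')=5 give 2 terms
  k=4: (−1)^0·120.0000/(24)·0.9818^2·0.1898^4 = +0.006254
  k=5: (−1)^1·120.0000/(120)·0.9818^0·0.1898^6 = -0.000047
d^3_{-2,2}(0.3819) = +0.006254 -0.000047 = +0.006207
D = (+0.015196+0.999885i)·(+0.006207)·(-0.571042+0.820921i) = -0.005149-0.003467i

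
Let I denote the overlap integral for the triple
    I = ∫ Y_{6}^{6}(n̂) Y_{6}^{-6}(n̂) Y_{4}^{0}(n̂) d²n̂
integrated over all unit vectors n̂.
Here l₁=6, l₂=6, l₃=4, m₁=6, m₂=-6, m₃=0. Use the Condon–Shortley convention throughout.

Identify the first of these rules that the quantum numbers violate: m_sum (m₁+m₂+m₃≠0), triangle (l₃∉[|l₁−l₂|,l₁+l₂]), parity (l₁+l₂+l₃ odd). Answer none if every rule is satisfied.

azimuthal sum: 6 − 6 + 0 = 0  ✓
0 ≤ 4 ≤ 12 (triangle on l)  ✓
L = 6 + 6 + 4 = 16 (even)  ✓

none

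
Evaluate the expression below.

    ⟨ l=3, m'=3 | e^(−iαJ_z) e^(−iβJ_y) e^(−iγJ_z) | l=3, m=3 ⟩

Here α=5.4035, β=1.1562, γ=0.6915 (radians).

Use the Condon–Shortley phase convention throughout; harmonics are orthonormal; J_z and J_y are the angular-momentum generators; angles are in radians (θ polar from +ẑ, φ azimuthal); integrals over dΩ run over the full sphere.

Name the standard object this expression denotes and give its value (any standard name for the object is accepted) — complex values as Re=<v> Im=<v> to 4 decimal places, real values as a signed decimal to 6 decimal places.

Wigner D-matrix element, Re=0.2915 Im=0.1846

This is a Wigner D-matrix element — the rotation-matrix element ⟨l m'| R(α,β,γ) |l m⟩ in the angular-momentum basis.
D^3_{3,3}(5.4035,1.1562,0.6915) = e^{-i·3·5.4035}·d^3_{3,3}(1.1562)·e^{-i·3·0.6915}. Compute d first:
c=cos(1.156200/2)=0.837502, s=sin(1.156200/2)=0.546434; N=√[720·1·720·1]=720.000000
k∈{0} keeps every argument non-negative
  k=0: (−1)^0·720.0000/(720)·0.8375^6·0.5464^0 = +0.345077
d^3_{3,3}(1.1562) = +0.345077
Phases: e^{-i·(3)·5.4035}=-0.876364+0.481650i, e^{-i·(3)·0.6915}=-0.482673-0.875801i ⇒ D=+0.291530+0.184630i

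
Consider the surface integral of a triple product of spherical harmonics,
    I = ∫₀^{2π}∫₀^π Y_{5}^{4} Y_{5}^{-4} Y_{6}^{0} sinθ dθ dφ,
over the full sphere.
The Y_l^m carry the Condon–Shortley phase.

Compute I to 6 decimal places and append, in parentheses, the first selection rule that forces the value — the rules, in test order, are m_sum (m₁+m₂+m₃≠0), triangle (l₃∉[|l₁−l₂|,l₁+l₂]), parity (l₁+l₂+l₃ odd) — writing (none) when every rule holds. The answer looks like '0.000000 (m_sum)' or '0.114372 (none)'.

Checks pass: Σm=0; 16 even; l₃=6∈[0,10].
(2·5+1)(2·5+1)(2·6+1) = 1573
Δ: 4! 6! 6! / 17! → 1/28588560
sum: t=0:+1/345600 t=1:−1/13824 t=2:+1/5184 t=3:−1/13824 t=4:+1/345600 = 7/129600
3j²(5 5 6; 0 0 0) = Δ·Π!·Σ² = 80/7293  (sign +1)
sum: t=0:+1/345600 t=1:−1/3110400 = 1/388800
3j²(5 5 6; 4 -4 0) = Δ·Π!·Σ² = 192/12155  (sign +1)
combine: 4πI² = 1573·80/7293·192/12155 = 1024/3757
take √, sign +1: I = 0.14727345
No selection rule forces the value: the integral is nonzero (none).

0.147273 (none)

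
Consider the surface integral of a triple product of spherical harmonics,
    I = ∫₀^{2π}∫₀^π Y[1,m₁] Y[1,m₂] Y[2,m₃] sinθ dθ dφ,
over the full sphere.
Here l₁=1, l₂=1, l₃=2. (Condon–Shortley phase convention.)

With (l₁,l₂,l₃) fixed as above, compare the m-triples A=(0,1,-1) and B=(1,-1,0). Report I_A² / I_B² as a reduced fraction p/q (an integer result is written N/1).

Shared (l₁,l₂,l₃)=(1,1,2): N and (l;000)² cancel in I_A²/I_B².
A: Δ = 0!·2!·2!/5! = 1/30; Racah Σ t=0..0: t=0:+1/2 = 1/2; ⇒ 3j(1 1 2; 0 1 -1)² = 1/10, sgn -1
B: Δ = 0!·2!·2!/5! = 1/30; Racah Σ t=0..0: t=0:+1/4 = 1/4; ⇒ 3j(1 1 2; 1 -1 0)² = 1/30, sgn +1
I_A²/I_B² = (1/10)/(1/30) = 3/1

3/1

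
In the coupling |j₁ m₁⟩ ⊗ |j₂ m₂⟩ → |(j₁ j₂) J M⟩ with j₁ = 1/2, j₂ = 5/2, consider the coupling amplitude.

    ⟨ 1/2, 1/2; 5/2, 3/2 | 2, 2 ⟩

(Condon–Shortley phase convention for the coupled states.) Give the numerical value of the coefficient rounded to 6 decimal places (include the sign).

j₁+j₂−J=1  J+j₁−j₂=0  J−j₁+j₂=4  j₁+j₂+J+1=6
(j₁±m₁, j₂±m₂, J±M) = (1,0,4,1,4,0)
P² = 96
sum k=0..0:
  [0] +1/24 = 1/24
S = 1/24
C² = P²·S² = 1/6 ; C = +0.408248

+√(1/6) = +0.408248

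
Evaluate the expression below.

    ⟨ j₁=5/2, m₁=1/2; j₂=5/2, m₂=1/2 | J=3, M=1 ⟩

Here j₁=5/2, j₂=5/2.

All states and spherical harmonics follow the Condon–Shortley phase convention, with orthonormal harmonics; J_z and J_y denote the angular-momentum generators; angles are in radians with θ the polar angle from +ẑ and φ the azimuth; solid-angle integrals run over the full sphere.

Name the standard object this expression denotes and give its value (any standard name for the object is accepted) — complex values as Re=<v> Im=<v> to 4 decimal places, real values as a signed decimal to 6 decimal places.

This is a Clebsch–Gordan (vector-coupling) coefficient.
√[7·2!3!3!/9! · 3!2!3!2!4!2!] = √(48/5)
  +(−1)^0/∏(0,2,2,3,1,0)! = 1/24  (running 1/24)
  +(−1)^1/∏(1,1,1,2,2,1)! = -1/4  (running -5/24)
  +(−1)^2/∏(2,0,0,1,3,2)! = 1/24  (running -1/6)
⟨..|..⟩ = √(48/5)·(-1/6) = -0.516398

Clebsch–Gordan coefficient, −√(4/15) ≈ -0.516398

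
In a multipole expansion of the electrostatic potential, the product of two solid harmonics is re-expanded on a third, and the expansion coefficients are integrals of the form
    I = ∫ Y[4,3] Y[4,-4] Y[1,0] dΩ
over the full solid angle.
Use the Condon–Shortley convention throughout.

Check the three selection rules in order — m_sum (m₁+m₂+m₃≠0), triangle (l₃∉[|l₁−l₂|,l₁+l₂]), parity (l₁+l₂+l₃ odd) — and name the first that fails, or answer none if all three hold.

m_sum

m₁+m₂+m₃ = 3 − 4 + 0 = -1  ✗
triangle: |4−4|=0 ≤ l₃=1 ≤ 4+4=8
parity: l₁+l₂+l₃ = 9 is odd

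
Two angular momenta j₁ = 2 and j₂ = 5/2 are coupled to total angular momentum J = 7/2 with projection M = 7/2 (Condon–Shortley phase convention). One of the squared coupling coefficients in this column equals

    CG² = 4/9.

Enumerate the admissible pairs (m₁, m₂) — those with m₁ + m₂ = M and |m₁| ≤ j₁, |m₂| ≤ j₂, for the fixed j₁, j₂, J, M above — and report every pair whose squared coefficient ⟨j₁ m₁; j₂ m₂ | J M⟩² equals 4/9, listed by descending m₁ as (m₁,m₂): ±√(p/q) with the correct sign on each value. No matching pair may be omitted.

(2,3/2): +√(4/9)

Admissible pairs with m₁+m₂ = M = 7/2: (1,5/2), (2,3/2)
  (m₁,m₂)=(2,3/2): CG² = 4/9, CG = +√(4/9)   ← matches the target
  (m₁,m₂)=(1,5/2): CG² = 5/9, CG = −√(5/9)
Pairs with CG² = 4/9: (2,3/2): +√(4/9)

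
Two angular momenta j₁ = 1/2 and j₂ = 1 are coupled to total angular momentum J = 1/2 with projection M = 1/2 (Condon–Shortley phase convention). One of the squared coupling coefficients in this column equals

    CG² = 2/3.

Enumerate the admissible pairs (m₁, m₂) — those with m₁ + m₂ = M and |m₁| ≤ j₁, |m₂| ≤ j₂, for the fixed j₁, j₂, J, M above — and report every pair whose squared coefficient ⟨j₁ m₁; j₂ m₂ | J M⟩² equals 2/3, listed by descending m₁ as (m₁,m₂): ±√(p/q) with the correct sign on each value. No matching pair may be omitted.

Admissible pairs with m₁+m₂ = M = 1/2: (-1/2,1), (1/2,0)
  (m₁,m₂)=(1/2,0): CG² = 1/3, CG = +√(1/3)
  (m₁,m₂)=(-1/2,1): CG² = 2/3, CG = −√(2/3)   ← matches the target
Pairs with CG² = 2/3: (-1/2,1): −√(2/3)

(-1/2,1): −√(2/3)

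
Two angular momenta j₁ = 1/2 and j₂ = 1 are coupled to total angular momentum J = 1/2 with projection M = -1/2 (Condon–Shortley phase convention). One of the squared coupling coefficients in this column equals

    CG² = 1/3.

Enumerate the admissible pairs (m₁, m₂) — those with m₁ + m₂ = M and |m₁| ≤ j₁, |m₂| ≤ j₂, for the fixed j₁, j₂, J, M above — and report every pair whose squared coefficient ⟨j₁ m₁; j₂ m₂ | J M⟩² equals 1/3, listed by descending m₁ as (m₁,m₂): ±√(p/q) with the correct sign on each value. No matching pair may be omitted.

Admissible pairs with m₁+m₂ = M = -1/2: (-1/2,0), (1/2,-1)
  (m₁,m₂)=(1/2,-1): CG² = 2/3, CG = +√(2/3)
  (m₁,m₂)=(-1/2,0): CG² = 1/3, CG = −√(1/3)   ← matches the target
Pairs with CG² = 1/3: (-1/2,0): −√(1/3)

(-1/2,0): −√(1/3)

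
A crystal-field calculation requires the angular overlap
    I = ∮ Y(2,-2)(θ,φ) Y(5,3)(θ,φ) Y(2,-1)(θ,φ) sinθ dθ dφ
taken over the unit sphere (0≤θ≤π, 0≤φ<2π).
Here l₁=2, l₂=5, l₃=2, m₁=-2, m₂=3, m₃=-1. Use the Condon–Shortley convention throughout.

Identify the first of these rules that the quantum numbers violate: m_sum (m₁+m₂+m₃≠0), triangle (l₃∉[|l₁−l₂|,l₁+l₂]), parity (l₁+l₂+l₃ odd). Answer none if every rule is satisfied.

m₁+m₂+m₃ = -2 + 3 − 1 = 0  ✓
triangle: need |l₁−l₂| ≤ l₃ ≤ l₁+l₂ = [3,7]; l₃=2 is outside  ✗
parity: l₁+l₂+l₃ = 9 is odd

triangle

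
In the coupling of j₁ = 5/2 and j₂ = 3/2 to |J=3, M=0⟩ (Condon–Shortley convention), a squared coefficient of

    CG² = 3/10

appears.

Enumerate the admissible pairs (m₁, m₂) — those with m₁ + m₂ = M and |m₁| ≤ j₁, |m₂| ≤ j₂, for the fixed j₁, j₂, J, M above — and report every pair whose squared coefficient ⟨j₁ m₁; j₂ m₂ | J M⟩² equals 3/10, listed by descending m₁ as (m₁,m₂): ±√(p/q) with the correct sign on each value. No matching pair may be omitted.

(3/2,-3/2): +√(3/10); (-3/2,3/2): −√(3/10)

Admissible pairs with m₁+m₂ = M = 0: (-3/2,3/2), (-1/2,1/2), (1/2,-1/2), (3/2,-3/2)
  (m₁,m₂)=(3/2,-3/2): CG² = 3/10, CG = +√(3/10)   ← matches the target
  (m₁,m₂)=(1/2,-1/2): CG² = 1/5, CG = +√(1/5)
  (m₁,m₂)=(-1/2,1/2): CG² = 1/5, CG = −√(1/5)
  (m₁,m₂)=(-3/2,3/2): CG² = 3/10, CG = −√(3/10)   ← matches the target
Pairs with CG² = 3/10: (3/2,-3/2): +√(3/10); (-3/2,3/2): −√(3/10)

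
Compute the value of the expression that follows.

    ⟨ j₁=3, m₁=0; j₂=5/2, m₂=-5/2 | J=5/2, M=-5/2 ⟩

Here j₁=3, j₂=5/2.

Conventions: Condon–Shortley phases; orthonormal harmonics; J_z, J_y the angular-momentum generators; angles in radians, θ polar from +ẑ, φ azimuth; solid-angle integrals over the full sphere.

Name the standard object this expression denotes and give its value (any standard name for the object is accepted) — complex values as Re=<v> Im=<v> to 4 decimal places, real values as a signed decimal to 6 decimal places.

This is a Clebsch–Gordan (vector-coupling) coefficient.
triangle: 3!*3!*2!/9! = 72/362880
(j±m)!: 3!*3!*0!*5!*0!*5! = 518400
prefactor² = (2J+1)*Δ*N² = 4320/7
  k=0: +1/(0!*3!*3!*0!*0!*2!) = 1/72
Σ = 1/72  ⇒  CG² = 4320/7*(1/72)² = 5/42
CG = +√(5/42) = +0.345033

Clebsch–Gordan coefficient, +√(5/42) ≈ +0.345033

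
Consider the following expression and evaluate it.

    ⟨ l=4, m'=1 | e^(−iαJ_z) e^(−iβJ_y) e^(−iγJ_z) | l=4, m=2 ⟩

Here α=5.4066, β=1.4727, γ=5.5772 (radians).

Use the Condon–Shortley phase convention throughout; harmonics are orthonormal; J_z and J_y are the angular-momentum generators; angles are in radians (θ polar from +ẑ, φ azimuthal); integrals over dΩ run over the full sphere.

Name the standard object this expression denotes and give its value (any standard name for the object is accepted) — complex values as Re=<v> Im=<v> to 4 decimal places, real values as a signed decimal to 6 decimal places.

Wigner D-matrix element, Re=0.1971 Im=-0.2257

This is a Wigner D-matrix element — the rotation-matrix element ⟨l m'| R(α,β,γ) |l m⟩ in the angular-momentum basis.
Split into d^4_{1,2}(β=1.4727) × two z-phases.
c=cos(1.472700/2)=0.740925, s=sin(1.472700/2)=0.671588; N=√[120·6·720·2]=1018.233765
The bounds max(0,m−m')=1 and min(l+m,l−m')=3 give 3 terms
  k=1: (−1)^0·1018.2338/(240)·0.7409^7·0.6716^1 = +0.349267
  k=2: (−1)^1·1018.2338/(48)·0.7409^5·0.6716^3 = -1.434781
  k=3: (−1)^2·1018.2338/(72)·0.7409^3·0.6716^5 = +0.785872
d^4_{1,2}(1.4727) = +0.349267 -1.434781 +0.785872 = -0.299641
Attach z-rotation phases: D = e^{-i(1)(5.4066)}·(-0.299641)·e^{-i(2)(5.5772)} = +0.197074-0.225714i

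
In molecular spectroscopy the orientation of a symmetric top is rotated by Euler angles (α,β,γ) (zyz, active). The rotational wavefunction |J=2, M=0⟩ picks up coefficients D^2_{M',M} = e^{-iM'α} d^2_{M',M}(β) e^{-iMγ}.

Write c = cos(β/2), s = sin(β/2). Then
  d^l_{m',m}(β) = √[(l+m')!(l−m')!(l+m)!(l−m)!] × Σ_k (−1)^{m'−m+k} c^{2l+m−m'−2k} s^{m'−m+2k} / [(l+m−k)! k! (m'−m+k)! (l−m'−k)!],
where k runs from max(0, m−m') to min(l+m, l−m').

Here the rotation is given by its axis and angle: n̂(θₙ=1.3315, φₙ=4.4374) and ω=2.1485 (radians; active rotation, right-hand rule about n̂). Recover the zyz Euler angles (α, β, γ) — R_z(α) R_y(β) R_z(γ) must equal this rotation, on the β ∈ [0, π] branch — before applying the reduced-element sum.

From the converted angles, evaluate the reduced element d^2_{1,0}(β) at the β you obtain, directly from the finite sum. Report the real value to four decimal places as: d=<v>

Axis–angle → zyz. n̂ = (sinθₙcosφₙ, sinθₙsinφₙ, cosθₙ) = (-0.263799, -0.935004, +0.237019), ω = 2.1485.
R = I cosω + sinω [n̂]ₓ + (1−cosω) n̂n̂ᵀ gives
  R = [-0.438509, +0.182795, -0.879941; +0.579906, +0.805550, -0.121648; +0.686600, -0.563627, -0.459245]
β = atan2(√(R₁₃²+R₂₃²), R₃₃) = 2.047941; α = atan2(R₂₃, R₁₃) mod 2π = 3.278968; γ = atan2(R₃₂, −R₃₁) mod 2π = 3.828946
d^2_{1,0}(β=2.0479) via the finite sum:
Half-angle: c=0.519978, s=0.854179. N=√(6·1·2·2)=4.898979
Admissible k: 0..1 (factorial args all ≥0)
  k=0: (−1)^1·4.8990/(2)·0.5200^3·0.8542^1 = -0.294158
  k=1: (−1)^2·4.8990/(2)·0.5200^1·0.8542^3 = +0.793795
d^2_{1,0}(2.0479) = -0.294158 +0.793795 = +0.499637

d=0.4996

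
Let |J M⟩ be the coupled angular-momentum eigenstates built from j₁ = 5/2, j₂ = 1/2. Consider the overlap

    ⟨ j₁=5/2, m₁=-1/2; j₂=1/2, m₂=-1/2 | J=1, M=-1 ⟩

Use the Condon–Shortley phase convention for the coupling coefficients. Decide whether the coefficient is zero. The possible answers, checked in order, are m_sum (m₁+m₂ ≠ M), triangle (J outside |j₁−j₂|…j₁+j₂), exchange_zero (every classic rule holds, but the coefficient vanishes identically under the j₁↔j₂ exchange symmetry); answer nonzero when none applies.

m-sum: m₁+m₂ = -1/2+(-1/2) = -1, M = -1  ✓
triangle: need |j₁−j₂| ≤ J ≤ j₁+j₂, i.e. J ∈ [2, 3]; J = 1 is outside ✗ ⇒ coefficient is 0

triangle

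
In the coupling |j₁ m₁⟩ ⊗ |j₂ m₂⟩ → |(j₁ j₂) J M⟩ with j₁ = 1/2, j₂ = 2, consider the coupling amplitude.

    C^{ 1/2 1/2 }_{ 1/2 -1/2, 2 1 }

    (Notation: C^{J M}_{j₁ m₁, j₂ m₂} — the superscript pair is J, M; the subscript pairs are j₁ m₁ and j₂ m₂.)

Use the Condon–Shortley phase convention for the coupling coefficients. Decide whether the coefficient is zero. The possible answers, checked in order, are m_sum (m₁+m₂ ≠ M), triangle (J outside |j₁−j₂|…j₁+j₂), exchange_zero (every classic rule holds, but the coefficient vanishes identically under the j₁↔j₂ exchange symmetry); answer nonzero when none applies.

m-sum: m₁+m₂ = -1/2+1 = 1/2, M = 1/2  ✓
triangle: need |j₁−j₂| ≤ J ≤ j₁+j₂, i.e. J ∈ [3/2, 5/2]; J = 1/2 is outside ✗ ⇒ coefficient is 0

triangle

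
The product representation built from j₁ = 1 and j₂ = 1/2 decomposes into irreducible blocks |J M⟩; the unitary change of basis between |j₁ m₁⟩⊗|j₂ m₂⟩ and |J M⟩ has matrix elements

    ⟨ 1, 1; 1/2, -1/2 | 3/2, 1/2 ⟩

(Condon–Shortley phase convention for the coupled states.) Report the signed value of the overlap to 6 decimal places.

j₁+j₂−J=0  J+j₁−j₂=2  J−j₁+j₂=1  j₁+j₂+J+1=4
(j₁±m₁, j₂±m₂, J±M) = (2,0,0,1,2,1)
P² = 4/3
sum k=0..0:
  [0] +1/2 = 1/2
S = 1/2
C² = P²·S² = 1/3 ; C = +0.577350

+0.577350  (= +√(1/3))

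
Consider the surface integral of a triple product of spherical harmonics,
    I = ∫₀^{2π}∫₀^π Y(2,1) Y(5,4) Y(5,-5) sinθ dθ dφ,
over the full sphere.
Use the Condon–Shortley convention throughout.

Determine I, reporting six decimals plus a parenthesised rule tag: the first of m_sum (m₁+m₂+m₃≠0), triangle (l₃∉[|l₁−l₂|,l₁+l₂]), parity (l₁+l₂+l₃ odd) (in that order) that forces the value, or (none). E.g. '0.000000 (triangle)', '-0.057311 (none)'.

-0.187924 (none)

Rules hold: Σm=0, L=12 even, 3≤5≤7.
N = 5·11·11 = 605
Δ = 2!·2!·8!/13! = 1/38610
Racah Σ t=0..2: t=0:+1/2880 t=1:−1/576 t=2:+1/2880 = -1/960
⇒ 3j(2 5 5; 0 0 0)² = 10/429, sgn +1
Racah Σ t=1..1: t=1:−1/80640 = -1/80640
⇒ 3j(2 5 5; 1 4 -5)² = 9/286, sgn -1
4πI² = N·(3j₀)²·(3jₘ)² = 75/169
I = -1·√(0.443787/4π) = -0.18792404
No selection rule forces the value: the integral is nonzero (none).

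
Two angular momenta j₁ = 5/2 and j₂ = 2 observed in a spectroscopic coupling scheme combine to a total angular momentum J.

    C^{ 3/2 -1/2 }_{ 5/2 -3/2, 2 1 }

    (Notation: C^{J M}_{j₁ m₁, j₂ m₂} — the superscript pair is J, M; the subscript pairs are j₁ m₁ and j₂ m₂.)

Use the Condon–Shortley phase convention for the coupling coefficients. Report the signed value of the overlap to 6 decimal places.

+0.138013

triangle: 3!*2!*1!/7! = 12/5040
(j±m)!: 1!*4!*3!*1!*1!*2! = 288
prefactor² = (2J+1)*Δ*N² = 96/35
  k=2: +1/(2!*1!*2!*1!*0!*0!) = 1/4
  k=3: −1/(3!*0!*1!*0!*1!*1!) = -1/6
Σ = 1/12  ⇒  CG² = 96/35*(1/12)² = 2/105
CG = +√(2/105) = +0.138013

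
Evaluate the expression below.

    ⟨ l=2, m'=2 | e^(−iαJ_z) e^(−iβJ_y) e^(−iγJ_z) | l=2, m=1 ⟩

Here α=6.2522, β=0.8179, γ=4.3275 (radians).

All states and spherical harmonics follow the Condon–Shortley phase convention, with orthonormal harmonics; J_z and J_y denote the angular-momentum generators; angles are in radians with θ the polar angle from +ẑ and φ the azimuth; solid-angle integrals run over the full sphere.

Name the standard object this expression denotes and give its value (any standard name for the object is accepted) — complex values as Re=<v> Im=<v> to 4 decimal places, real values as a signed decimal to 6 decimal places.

This is a Wigner D-matrix element — the rotation-matrix element ⟨l m'| R(α,β,γ) |l m⟩ in the angular-momentum basis.
Split into d^2_{2,1}(β=0.8179) × two z-phases.
With c≡cos(β/2)=0.917539 and s≡sin(β/2)=0.397646, N=[24·1·6·1]^{1/2}=12.000000
The bounds max(0,m−m')=0 and min(l+m,l−m')=0 give 1 term
  k=0: (−1)^1·12.0000/(6)·0.9175^3·0.3976^1 = -0.614328
d^2_{2,1}(0.8179) = -0.614328
Attach z-rotation phases: D = e^{-i(2)(6.2522)}·(-0.614328)·e^{-i(1)(4.3275)} = +0.265473-0.554006i

Wigner D-matrix element, Re=0.2655 Im=-0.5540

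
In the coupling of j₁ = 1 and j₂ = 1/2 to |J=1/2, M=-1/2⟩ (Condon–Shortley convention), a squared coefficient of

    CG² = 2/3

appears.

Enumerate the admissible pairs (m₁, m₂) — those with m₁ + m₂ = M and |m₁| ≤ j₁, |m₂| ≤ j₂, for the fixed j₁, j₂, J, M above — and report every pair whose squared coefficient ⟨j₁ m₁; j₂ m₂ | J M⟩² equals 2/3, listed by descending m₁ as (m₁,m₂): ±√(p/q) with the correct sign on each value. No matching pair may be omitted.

(-1,1/2): −√(2/3)

Admissible pairs with m₁+m₂ = M = -1/2: (-1,1/2), (0,-1/2)
  (m₁,m₂)=(0,-1/2): CG² = 1/3, CG = +√(1/3)
  (m₁,m₂)=(-1,1/2): CG² = 2/3, CG = −√(2/3)   ← matches the target
Pairs with CG² = 2/3: (-1,1/2): −√(2/3)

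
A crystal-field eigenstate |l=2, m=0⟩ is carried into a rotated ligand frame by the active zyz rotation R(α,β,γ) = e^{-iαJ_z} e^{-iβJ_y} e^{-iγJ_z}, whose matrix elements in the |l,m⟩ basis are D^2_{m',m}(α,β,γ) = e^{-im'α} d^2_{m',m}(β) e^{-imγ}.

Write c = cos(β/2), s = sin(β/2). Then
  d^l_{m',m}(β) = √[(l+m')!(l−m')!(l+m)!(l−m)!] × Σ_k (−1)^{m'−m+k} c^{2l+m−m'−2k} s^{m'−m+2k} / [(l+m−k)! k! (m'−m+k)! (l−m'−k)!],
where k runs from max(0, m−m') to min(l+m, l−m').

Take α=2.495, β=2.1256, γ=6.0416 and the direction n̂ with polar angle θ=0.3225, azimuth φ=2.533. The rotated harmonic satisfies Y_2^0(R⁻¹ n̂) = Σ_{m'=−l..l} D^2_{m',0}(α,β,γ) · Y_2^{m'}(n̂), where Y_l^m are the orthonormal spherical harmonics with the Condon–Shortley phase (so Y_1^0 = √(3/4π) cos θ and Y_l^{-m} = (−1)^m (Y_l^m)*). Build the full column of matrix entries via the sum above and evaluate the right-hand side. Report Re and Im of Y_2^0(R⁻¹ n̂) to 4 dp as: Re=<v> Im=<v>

Re=-0.2652 Im=0.0000

Need the full column D^2_{m',0} for m'=−2..2 at α=2.4950, β=2.1256, γ=6.0416.
cos(β/2)=0.486428, sin(β/2)=0.873721
d^2_{-2,0}: single k=2 term ⇒ +0.442443;  D = +0.121255-0.425503i
d^2_{-1,0}: k∈[1..2] ⇒ +0.246322 -0.794716 = -0.548394;  D = +0.437696-0.330391i
d^2_{0,0}: k∈[0..2] ⇒ +0.055985 -0.722507 +0.582762 = -0.083760;  D = -0.083760+0.000000i
d^2_{1,0}: k∈[0..1] ⇒ -0.246322 +0.794716 = +0.548394;  D = -0.437696-0.330391i
d^2_{2,0}: single k=0 term ⇒ +0.442443;  D = +0.121255+0.425503i
Y_2^{m'}(θ=0.3225,φ=2.533) and Σ D·Y over m':
  (+0.1213-0.4255i)·(+0.0134+0.0364i)  (+0.4377-0.3304i)·(-0.1905-0.1328i)  (-0.0838+0.0000i)·(+0.5357+0.0000i)  (-0.4377-0.3304i)·(+0.1905-0.1328i)  (+0.1213+0.4255i)·(+0.0134-0.0364i)
Y_2^0(R⁻¹ n̂) = -0.265158+0.000000i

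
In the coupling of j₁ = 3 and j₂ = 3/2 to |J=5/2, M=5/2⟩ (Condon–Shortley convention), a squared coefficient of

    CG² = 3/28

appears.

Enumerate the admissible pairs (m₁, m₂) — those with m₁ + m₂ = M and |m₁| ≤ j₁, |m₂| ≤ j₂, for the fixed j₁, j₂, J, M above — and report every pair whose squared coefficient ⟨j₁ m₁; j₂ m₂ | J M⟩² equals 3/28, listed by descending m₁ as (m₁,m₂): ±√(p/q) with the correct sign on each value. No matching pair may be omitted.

Admissible pairs with m₁+m₂ = M = 5/2: (1,3/2), (2,1/2), (3,-1/2)
  (m₁,m₂)=(3,-1/2): CG² = 15/28, CG = +√(15/28)
  (m₁,m₂)=(2,1/2): CG² = 5/14, CG = −√(5/14)
  (m₁,m₂)=(1,3/2): CG² = 3/28, CG = +√(3/28)   ← matches the target
Pairs with CG² = 3/28: (1,3/2): +√(3/28)

(1,3/2): +√(3/28)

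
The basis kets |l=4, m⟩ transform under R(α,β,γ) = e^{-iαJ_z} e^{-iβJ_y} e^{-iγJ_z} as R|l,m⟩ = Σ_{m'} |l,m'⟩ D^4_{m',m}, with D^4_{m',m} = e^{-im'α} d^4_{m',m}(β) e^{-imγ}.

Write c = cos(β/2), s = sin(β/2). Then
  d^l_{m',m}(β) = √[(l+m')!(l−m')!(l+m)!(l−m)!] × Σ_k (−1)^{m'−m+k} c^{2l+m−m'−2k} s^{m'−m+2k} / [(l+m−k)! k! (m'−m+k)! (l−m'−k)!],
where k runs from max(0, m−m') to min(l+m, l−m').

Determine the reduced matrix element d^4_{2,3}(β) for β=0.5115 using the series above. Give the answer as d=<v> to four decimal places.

d^4_{2,3}(β=0.5115) via the finite sum:
With c≡cos(β/2)=0.967474 and s≡sin(β/2)=0.252971, N=[720·2·5040·1]^{1/2}=2693.993318
k: max(0,(3)−(2))=1 … min(4+(3),4−(2))=2
  k=1: (−1)^0·2693.9933/(720)·0.9675^7·0.2530^1 = +0.750947
  k=2: (−1)^1·2693.9933/(240)·0.9675^5·0.2530^3 = -0.154026
d^4_{2,3}(0.5115) = +0.750947 -0.154026 = +0.596921

d=0.5969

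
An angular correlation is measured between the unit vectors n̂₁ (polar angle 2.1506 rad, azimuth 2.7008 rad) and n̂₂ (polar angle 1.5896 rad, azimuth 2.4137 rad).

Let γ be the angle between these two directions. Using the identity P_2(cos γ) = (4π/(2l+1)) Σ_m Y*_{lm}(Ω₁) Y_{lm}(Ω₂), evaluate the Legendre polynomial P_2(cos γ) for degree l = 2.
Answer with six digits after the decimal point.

0.490205

Term-by-term m-sum for l=2 (normalisation 4π/5 = 2.513274):
  [-2]  conj(Y_{2,-2})(Ω₁) = 0.17191 - 0.20863j ; Y_{2,-2}(Ω₂) = 0.04431 + 0.38359j ; Δ = 0.08765 + 0.05670j
  [-1]  conj(Y_{2,-1})(Ω₁) = 0.32023 - 0.15107j ; Y_{2,-1}(Ω₂) = 0.01084 + 0.00966j ; Δ = 0.00493 + 0.00146j
  [+0]  conj(Y_{2,0})(Ω₁) = -0.03140 + 0.00000j ; Y_{2,0}(Ω₂) = -0.31506 + 0.00000j ; Δ = 0.00989 + 0.00000j
  [+1]  conj(Y_{2,1})(Ω₁) = -0.32023 - 0.15107j ; Y_{2,1}(Ω₂) = -0.01084 + 0.00966j ; Δ = 0.00493 - 0.00146j
  [+2]  conj(Y_{2,2})(Ω₁) = 0.17191 + 0.20863j ; Y_{2,2}(Ω₂) = 0.04431 - 0.38359j ; Δ = 0.08765 - 0.05670j
Σ over m = 0.19505 + 0.00000j; ×(4π/5) → 0.49021 + 0.00000j. Real part: 0.490205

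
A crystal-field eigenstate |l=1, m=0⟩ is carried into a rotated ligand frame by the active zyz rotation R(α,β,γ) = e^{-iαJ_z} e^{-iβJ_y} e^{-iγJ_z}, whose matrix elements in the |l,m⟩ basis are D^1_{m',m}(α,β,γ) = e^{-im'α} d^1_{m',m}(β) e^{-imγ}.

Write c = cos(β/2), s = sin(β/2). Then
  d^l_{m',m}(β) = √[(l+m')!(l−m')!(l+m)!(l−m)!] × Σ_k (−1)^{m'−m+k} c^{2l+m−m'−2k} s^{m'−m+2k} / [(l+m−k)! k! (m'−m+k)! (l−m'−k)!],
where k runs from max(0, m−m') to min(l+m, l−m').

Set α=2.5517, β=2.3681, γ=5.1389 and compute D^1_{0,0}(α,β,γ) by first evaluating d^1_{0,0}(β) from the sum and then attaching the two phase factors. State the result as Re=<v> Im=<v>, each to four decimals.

Split into d^1_{0,0}(β=2.3681) × two z-phases.
c=cos(2.368100/2)=0.377177, s=sin(2.368100/2)=0.926141; N=√[1·1·1·1]=1.000000
Admissible k: 0..1 (factorial args all ≥0)
  k=0: (−1)^0·1.0000/(1)·0.3772^2·0.9261^0 = +0.142263
  k=1: (−1)^1·1.0000/(1)·0.3772^0·0.9261^2 = -0.857737
d^1_{0,0}(2.3681) = +0.142263 -0.857737 = -0.715475
Phases: e^{-i·(0)·2.5517}=+1.000000+0.000000i, e^{-i·(0)·5.1389}=+1.000000+0.000000i ⇒ D=-0.715475+0.000000i

Re=-0.7155 Im=0.0000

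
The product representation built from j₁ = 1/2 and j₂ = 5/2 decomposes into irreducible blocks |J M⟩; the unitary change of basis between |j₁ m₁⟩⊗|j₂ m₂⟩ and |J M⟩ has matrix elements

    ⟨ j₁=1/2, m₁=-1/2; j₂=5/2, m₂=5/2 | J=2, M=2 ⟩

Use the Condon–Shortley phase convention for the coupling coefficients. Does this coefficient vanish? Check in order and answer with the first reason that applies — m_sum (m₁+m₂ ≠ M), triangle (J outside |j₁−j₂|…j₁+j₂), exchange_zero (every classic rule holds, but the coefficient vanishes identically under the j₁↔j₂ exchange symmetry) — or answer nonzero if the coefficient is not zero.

nonzero

m-sum: m₁+m₂ = -1/2+5/2 = 2, M = 2  ✓
triangle: |j₁−j₂| = 2 ≤ J = 2 ≤ j₁+j₂ = 3  ✓
exchange: j₁≠j₂ or m₁≠m₂ — the exchange symmetry imposes no constraint here
value check: CG = −√(5/6) = -0.912871 ≠ 0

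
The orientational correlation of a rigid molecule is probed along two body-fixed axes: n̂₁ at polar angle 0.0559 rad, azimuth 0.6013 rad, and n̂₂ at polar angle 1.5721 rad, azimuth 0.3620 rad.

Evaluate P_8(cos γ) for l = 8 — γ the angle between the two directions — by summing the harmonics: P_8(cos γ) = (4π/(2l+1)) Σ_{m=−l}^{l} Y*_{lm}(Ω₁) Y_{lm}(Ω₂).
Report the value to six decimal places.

Addition theorem: P_8(cos γ) = (4π/17) Σ_m Y*_{lm}(Ω₁) Y_{lm}(Ω₂), m = −8…8:
  m=-8: Y*=(0.000000, -0.000000)  Y=(-0.499959, -0.125316)  product (-0.000000, 0.000000)
  m=-7: Y*=(-0.000000, -0.000000)  Y=(0.002207, 0.001534)  product (0.000000, -0.000000)
  m=-6: Y*=(-0.000000, -0.000000)  Y=(0.212908, 0.310404)  product (-0.000000, -0.000000)
  m=-5: Y*=(-0.000005, 0.000001)  Y=(-0.000753, -0.003090)  product (0.000000, 0.000000)
  m=-4: Y*=(-0.000097, 0.000088)  Y=(0.041435, -0.335728)  product (0.000025, 0.000036)
  m=-3: Y*=(-0.000556, 0.002344)  Y=(-0.001592, 0.003022)  product (-0.000006, -0.000005)
  m=-2: Y*=(0.011399, 0.029546)  Y=(-0.241627, 0.213639)  product (-0.009067, -0.004704)
  m=-1: Y*=(0.221184, 0.151742)  Y=(0.003290, -0.001246)  product (0.000917, 0.000224)
  m=+0: Y*=(1.098592, -0.000000)  Y=(0.318018, 0.000000)  product (0.349371, 0.000000)
  m=+1: Y*=(-0.221184, 0.151742)  Y=(-0.003290, -0.001246)  product (0.000917, -0.000224)
  m=+2: Y*=(0.011399, -0.029546)  Y=(-0.241627, -0.213639)  product (-0.009067, 0.004704)
  m=+3: Y*=(0.000556, 0.002344)  Y=(0.001592, 0.003022)  product (-0.000006, 0.000005)
  m=+4: Y*=(-0.000097, -0.000088)  Y=(0.041435, 0.335728)  product (0.000025, -0.000036)
  m=+5: Y*=(0.000005, 0.000001)  Y=(0.000753, -0.003090)  product (0.000000, -0.000000)
  m=+6: Y*=(-0.000000, 0.000000)  Y=(0.212908, -0.310404)  product (-0.000000, 0.000000)
  m=+7: Y*=(0.000000, -0.000000)  Y=(-0.002207, 0.001534)  product (0.000000, 0.000000)
  m=+8: Y*=(0.000000, 0.000000)  Y=(-0.499959, 0.125316)  product (-0.000000, -0.000000)
Accumulated sum (0.333110, -0.000000); after 4π/(2l+1) scaling, (0.246235, -0.000000) ⇒ P_8 = 0.246235

0.246235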